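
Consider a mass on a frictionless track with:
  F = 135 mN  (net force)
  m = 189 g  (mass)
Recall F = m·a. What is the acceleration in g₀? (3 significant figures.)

From Newton's second law: a = F/m.
F = 135 mN = 0.1350 N; m = 189 g = 0.1890 kg.
a = 0.7143 m/s²
0.7143 m/s² × (1 g₀ / 9.807 m/s²) = 0.07284 g₀

0.0728 g₀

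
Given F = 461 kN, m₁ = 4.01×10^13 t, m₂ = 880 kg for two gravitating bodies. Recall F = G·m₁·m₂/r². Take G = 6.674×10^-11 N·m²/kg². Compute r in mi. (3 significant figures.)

0.0444 mi

From Newton's law of gravitation: r = √(G·m₁m₂/F).
F = 461 kN = 4.610×10^5 N; m₁ = 4.01×10^13 t = 4.010×10^16 kg; m₂ = 880 kg; G = 6.674×10^-11 N·m²/kg².
r = 71.48 m
71.48 m × (1 mi / 1609 m) = 0.04441 mi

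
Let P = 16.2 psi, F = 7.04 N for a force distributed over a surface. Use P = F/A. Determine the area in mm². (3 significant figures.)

Rearranging P = F/A for A: A = F/P.
P = 16.2 psi = 1.117×10^5 Pa; F = 7.04 N.
A = 6.303×10^-5 m²
6.303×10^-5 m² × (1 mm² / 1.000×10^-6 m²) = 63.03 mm²

63.0 mm²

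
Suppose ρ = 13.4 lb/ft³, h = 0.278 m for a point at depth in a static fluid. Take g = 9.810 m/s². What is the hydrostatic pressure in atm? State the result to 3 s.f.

0.00578 atm

Directly: P = ρgh.
ρ = 13.4 lb/ft³ = 214.6 kg/m³; h = 0.278 m; g = 9.810 m/s².
P = 585.4 Pa
585.4 Pa × (1 atm / 1.013×10^5 Pa) = 0.005777 atm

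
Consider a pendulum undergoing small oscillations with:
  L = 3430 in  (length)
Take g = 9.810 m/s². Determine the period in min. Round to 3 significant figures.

T is given directly by: T = 2π√(L/g).
L = 3430 in = 87.12 m; g = 9.810 m/s².
T = 18.72 s
18.72 s × (1 min / 60.00 s) = 0.3121 min

0.312 min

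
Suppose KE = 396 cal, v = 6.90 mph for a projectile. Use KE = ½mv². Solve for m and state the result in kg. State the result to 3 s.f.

Rearranging KE = ½mv² for m: m = 2·KE/v².
KE = 396 cal = 1657 J; v = 6.90 mph = 3.085 m/s.
m = 348.3 kg

348 kg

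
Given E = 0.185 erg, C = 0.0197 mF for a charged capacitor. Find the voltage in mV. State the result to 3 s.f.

Solving E = ½C·V² for V: V = √(2E/C).
E = 0.185 erg = 1.850×10^-8 J; C = 0.0197 mF = 1.970×10^-5 F.
V = 0.04334 V  (the unit combination reduces to kg·m²/(A·s³) = V)
0.04334 V × (1 mV / 0.001000 V) = 43.34 mV

43.3 mV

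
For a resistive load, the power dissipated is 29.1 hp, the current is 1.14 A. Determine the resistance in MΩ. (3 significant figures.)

0.0167 MΩ

Solving P = I²R for R: R = P/I².
P = 29.1 hp = 21700 W; I = 1.14 A.
R = 16697 Ω
16697 Ω × (1 MΩ / 1.000×10^6 Ω) = 0.01670 MΩ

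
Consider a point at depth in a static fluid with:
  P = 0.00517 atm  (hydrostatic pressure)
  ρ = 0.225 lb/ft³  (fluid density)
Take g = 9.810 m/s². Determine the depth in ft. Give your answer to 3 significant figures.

48.6 ft

Rearranging P = ρ·g·h for h: h = P/(ρ·g).
P = 0.00517 atm = 523.9 Pa; ρ = 0.225 lb/ft³ = 3.604 kg/m³; g = 9.810 m/s².
h = 14.82 m
14.82 m × (1 ft / 0.3048 m) = 48.61 ft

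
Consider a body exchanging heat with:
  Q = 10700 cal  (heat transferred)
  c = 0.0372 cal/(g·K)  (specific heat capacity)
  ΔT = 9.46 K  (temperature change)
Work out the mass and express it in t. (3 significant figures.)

Rearranging Q = m·c·ΔT for m: m = Q/(c·ΔT).
Q = 10700 cal = 44769 J; c = 0.0372 cal/(g·K) = 155.6 J/(kg·K); ΔT = 9.46 K.
m = 30.41 kg
30.41 kg × (1 t / 1000 kg) = 0.03041 t

0.0304 t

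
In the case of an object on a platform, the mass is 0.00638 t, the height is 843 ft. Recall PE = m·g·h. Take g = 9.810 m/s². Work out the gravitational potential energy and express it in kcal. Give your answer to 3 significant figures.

Directly: PE = mgh.
m = 0.00638 t = 6.380 kg; h = 843 ft = 256.9 m; g = 9.810 m/s².
PE = 16082 J  (the unit combination reduces to kg·m²/s² = J)
16082 J × (1 kcal / 4184 J) = 3.844 kcal

3.84 kcal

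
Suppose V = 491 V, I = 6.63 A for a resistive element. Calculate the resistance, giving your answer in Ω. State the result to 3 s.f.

74.1 Ω

Rearranging V = I·R for R: R = V/I.
V = 491 V; I = 6.63 A.
R = 74.06 Ω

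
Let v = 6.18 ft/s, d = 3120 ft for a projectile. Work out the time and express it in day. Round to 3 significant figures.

0.00584 day

Solving v = d/t for t: t = d/v.
v = 6.18 ft/s = 1.884 m/s; d = 3120 ft = 951.0 m.
t = 504.9 s
504.9 s × (1 day / 86400 s) = 0.005843 day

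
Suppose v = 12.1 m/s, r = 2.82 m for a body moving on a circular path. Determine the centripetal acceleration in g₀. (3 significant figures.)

5.29 g₀

a is given directly by: a = v²/r.
v = 12.1 m/s; r = 2.82 m.
a = 51.92 m/s²
51.92 m/s² × (1 g₀ / 9.807 m/s²) = 5.294 g₀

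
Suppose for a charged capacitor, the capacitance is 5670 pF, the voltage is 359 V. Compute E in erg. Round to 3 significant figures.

Directly: E = ½CV².
C = 5670 pF = 5.670×10^-9 F; V = 359 V.
E = 3.654×10^-4 J  (the unit combination reduces to kg·m²/s² = J)
3.654×10^-4 J × (1 erg / 1.000×10^-7 J) = 3654 erg

3650 erg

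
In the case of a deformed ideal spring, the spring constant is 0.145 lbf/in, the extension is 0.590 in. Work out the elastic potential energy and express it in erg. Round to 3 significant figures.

Directly: U = ½kx².
k = 0.145 lbf/in = 25.39 N/m; x = 0.590 in = 0.01499 m.
U = 0.002851 J
0.002851 J × (1 erg / 1.000×10^-7 J) = 28514 erg

28500 erg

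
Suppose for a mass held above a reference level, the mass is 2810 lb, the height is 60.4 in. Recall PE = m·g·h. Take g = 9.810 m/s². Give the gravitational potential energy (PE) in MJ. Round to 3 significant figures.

0.0192 MJ

Directly: PE = mgh.
m = 2810 lb = 1275 kg; h = 60.4 in = 1.534 m; g = 9.810 m/s².
PE = 19183 J
19183 J × (1 MJ / 1.000×10^6 J) = 0.01918 MJ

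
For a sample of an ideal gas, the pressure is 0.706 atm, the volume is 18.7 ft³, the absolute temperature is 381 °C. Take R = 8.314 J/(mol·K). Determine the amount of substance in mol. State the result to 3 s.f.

From the ideal-gas law: n = PV/(RT).
P = 0.706 atm = 71535 Pa; V = 18.7 ft³ = 0.5295 m³; T = 381 °C = 654.1 K; R = 8.314 J/(mol·K).
n = 6.965 mol

6.96 mol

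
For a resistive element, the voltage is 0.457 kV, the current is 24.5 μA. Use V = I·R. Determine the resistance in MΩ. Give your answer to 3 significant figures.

18.7 MΩ

Rearranging V = I·R for R: R = V/I.
V = 0.457 kV = 457.0 V; I = 24.5 μA = 2.450×10^-5 A.
R = 1.865×10^7 Ω
1.865×10^7 Ω × (1 MΩ / 1.000×10^6 Ω) = 18.65 MΩ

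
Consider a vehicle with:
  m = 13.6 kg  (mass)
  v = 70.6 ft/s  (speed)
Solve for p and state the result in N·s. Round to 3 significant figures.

293 N·s

p is given directly by: p = mv.
m = 13.6 kg; v = 70.6 ft/s = 21.52 m/s.
p = 292.7 kg·m/s
Since 1 N·s = 1 kg·m/s, 292.7 N·s.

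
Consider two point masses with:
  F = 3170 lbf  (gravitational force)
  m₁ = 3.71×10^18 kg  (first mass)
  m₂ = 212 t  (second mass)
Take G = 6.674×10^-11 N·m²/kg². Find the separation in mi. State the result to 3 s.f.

From Newton's law of gravitation: r = √(G·m₁m₂/F).
F = 3170 lbf = 14101 N; m₁ = 3.71×10^18 kg; m₂ = 212 t = 2.120×10^5 kg; G = 6.674×10^-11 N·m²/kg².
r = 61013 m
61013 m × (1 mi / 1609 m) = 37.91 mi

37.9 mi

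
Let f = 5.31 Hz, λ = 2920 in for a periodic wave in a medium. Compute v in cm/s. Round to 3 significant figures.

Directly: v = fλ.
f = 5.31 Hz; λ = 2920 in = 74.17 m.
v = 393.8 m/s
393.8 m/s × (1 cm/s / 0.01000 m/s) = 39383 cm/s

39400 cm/s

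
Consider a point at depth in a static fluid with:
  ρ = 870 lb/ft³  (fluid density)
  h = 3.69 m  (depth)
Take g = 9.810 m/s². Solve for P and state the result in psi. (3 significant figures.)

73.2 psi

Directly: P = ρgh.
ρ = 870 lb/ft³ = 13936 kg/m³; h = 3.69 m; g = 9.810 m/s².
P = 5.045×10^5 Pa
5.045×10^5 Pa × (1 psi / 6895 Pa) = 73.17 psi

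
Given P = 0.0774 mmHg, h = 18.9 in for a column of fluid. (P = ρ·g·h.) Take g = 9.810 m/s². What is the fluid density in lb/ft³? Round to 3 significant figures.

0.137 lb/ft³

Solving P = ρ·g·h for ρ: ρ = P/(g·h).
P = 0.0774 mmHg = 10.32 Pa; h = 18.9 in = 0.4801 m; g = 9.810 m/s².
ρ = 2.191 kg/m³
2.191 kg/m³ × (1 lb/ft³ / 16.02 kg/m³) = 0.1368 lb/ft³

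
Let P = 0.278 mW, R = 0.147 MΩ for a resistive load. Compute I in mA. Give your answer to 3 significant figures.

0.0435 mA

Solving P = I²R for I: I = √(P/R).
P = 0.278 mW = 2.780×10^-4 W; R = 0.147 MΩ = 1.470×10^5 Ω.
I = 4.349×10^-5 A
4.349×10^-5 A × (1 mA / 0.001000 A) = 0.04349 mA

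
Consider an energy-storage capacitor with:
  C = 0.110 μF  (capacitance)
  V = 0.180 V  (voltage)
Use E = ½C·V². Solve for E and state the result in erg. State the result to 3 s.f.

0.0178 erg

E is given directly by: E = ½CV².
C = 0.110 μF = 1.100×10^-7 F; V = 0.180 V.
E = 1.782×10^-9 J
1.782×10^-9 J × (1 erg / 1.000×10^-7 J) = 0.01782 erg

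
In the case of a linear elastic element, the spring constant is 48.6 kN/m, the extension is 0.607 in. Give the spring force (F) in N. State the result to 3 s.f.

From Hooke's law: F = kx.
k = 48.6 kN/m = 48600 N/m; x = 0.607 in = 0.01542 m.
F = 749.3 N  (the unit combination reduces to kg·m/s² = N)

749 N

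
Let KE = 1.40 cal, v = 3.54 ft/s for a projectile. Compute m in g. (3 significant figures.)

Rearranging: m = 2·KE/v².
KE = 1.40 cal = 5.858 J; v = 3.54 ft/s = 1.079 m/s.
m = 10.06 kg
10.06 kg × (1 g / 0.001000 kg) = 10063 g

10100 g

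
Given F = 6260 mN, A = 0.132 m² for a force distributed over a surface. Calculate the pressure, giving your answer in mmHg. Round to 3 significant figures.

P is given directly by: P = F/A.
F = 6260 mN = 6.260 N; A = 0.132 m².
P = 47.42 Pa
47.42 Pa × (1 mmHg / 133.3 Pa) = 0.3557 mmHg

0.356 mmHg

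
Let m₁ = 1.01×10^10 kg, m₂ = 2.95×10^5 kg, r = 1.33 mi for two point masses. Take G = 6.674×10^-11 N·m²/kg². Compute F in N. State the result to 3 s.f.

From Newton's law of gravitation: F = Gm₁m₂/r².
m₁ = 1.01×10^10 kg; m₂ = 2.95×10^5 kg; r = 1.33 mi = 2140 m; G = 6.674×10^-11 N·m²/kg².
F = 0.04340 N

0.0434 N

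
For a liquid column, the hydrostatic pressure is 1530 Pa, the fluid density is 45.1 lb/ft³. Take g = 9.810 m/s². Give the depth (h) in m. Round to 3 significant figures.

Solving P = ρ·g·h for h: h = P/(ρ·g).
P = 1530 Pa; ρ = 45.1 lb/ft³ = 722.4 kg/m³; g = 9.810 m/s².
h = 0.2159 m

0.216 m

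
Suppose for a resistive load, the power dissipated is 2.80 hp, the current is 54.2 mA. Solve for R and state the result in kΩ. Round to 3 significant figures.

711 kΩ

Rearranging P = I²R for R: R = P/I².
P = 2.80 hp = 2088 W; I = 54.2 mA = 0.05420 A.
R = 7.108×10^5 Ω
7.108×10^5 Ω × (1 kΩ / 1000 Ω) = 710.8 kΩ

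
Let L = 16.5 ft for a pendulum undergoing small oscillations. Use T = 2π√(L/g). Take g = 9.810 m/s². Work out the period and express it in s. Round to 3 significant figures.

4.50 s

T is given directly by: T = 2π√(L/g).
L = 16.5 ft = 5.029 m; g = 9.810 m/s².
T = 4.499 s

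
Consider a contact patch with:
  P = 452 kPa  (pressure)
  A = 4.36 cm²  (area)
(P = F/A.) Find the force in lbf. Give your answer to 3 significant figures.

44.3 lbf

Rearranging P = F/A for F: F = P·A.
P = 452 kPa = 4.520×10^5 Pa; A = 4.36 cm² = 4.360×10^-4 m².
F = 197.1 N
197.1 N × (1 lbf / 4.448 N) = 44.30 lbf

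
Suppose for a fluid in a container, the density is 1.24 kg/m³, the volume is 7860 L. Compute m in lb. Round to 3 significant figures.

Rearranging: m = ρV.
ρ = 1.24 kg/m³; V = 7860 L = 7.860 m³.
m = 9.746 kg
9.746 kg × (1 lb / 0.4536 kg) = 21.49 lb

21.5 lb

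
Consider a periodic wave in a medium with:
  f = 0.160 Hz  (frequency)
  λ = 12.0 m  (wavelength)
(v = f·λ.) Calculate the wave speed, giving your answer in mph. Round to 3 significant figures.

4.29 mph

Directly: v = fλ.
f = 0.160 Hz; λ = 12.0 m.
v = 1.920 m/s
1.920 m/s × (1 mph / 0.4470 m/s) = 4.295 mph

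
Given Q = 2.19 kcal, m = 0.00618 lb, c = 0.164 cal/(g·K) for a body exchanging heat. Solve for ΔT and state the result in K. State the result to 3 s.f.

Rearranging: ΔT = Q/(m·c).
Q = 2.19 kcal = 9163 J; m = 0.00618 lb = 0.002803 kg; c = 0.164 cal/(g·K) = 686.2 J/(kg·K).
ΔT = 4764 K

4760 K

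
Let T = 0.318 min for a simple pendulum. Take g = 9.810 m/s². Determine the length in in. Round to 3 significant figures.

Rearranging T = 2π√(L/g) for L: L = g·(T/2π)².
T = 0.318 min = 19.08 s; g = 9.810 m/s².
L = 90.46 m
90.46 m × (1 in / 0.02540 m) = 3561 in

3560 in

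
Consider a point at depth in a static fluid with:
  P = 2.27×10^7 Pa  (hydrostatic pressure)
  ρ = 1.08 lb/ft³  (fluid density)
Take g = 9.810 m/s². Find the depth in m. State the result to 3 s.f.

Rearranging: h = P/(ρ·g).
P = 2.27×10^7 Pa; ρ = 1.08 lb/ft³ = 17.30 kg/m³; g = 9.810 m/s².
h = 1.338×10^5 m

1.34×10^5 m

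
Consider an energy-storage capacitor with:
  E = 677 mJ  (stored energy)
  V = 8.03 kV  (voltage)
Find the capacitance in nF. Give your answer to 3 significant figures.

Rearranging: C = 2E/V².
E = 677 mJ = 0.6770 J; V = 8.03 kV = 8030 V.
C = 2.100×10^-8 F
2.100×10^-8 F × (1 nF / 1.000×10^-9 F) = 21.00 nF

21.0 nF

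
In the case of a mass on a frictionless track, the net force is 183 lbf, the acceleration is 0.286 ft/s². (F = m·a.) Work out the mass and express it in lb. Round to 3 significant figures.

Solving F = m·a for m: m = F/a.
F = 183 lbf = 814.0 N; a = 0.286 ft/s² = 0.08717 m/s².
m = 9338 kg
9338 kg × (1 lb / 0.4536 kg) = 20587 lb

20600 lb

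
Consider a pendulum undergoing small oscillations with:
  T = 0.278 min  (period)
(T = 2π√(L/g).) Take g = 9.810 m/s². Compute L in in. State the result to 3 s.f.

Rearranging T = 2π√(L/g) for L: L = g·(T/2π)².
T = 0.278 min = 16.68 s; g = 9.810 m/s².
L = 69.14 m
69.14 m × (1 in / 0.02540 m) = 2722 in

2720 in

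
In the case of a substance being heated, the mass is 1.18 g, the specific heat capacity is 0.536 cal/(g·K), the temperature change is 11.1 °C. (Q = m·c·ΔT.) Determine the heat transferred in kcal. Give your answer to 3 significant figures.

0.00702 kcal

Q is given directly by: Q = mcΔT.
m = 1.18 g = 0.001180 kg; c = 0.536 cal/(g·K) = 2243 J/(kg·K); ΔT = 11.1 °C = 11.10 K.
Q = 29.37 J  (the unit combination reduces to kg·m²/s² = J)
29.37 J × (1 kcal / 4184 J) = 0.007021 kcal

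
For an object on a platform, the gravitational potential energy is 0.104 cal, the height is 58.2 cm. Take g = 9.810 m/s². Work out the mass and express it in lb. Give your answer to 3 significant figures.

Rearranging PE = m·g·h for m: m = PE/(g·h).
PE = 0.104 cal = 0.4351 J; h = 58.2 cm = 0.5820 m; g = 9.810 m/s².
m = 0.07621 kg
0.07621 kg × (1 lb / 0.4536 kg) = 0.1680 lb

0.168 lb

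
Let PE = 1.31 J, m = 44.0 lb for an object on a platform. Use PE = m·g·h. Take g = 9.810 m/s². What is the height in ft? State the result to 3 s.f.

0.0220 ft

Rearranging: h = PE/(m·g).
PE = 1.31 J; m = 44.0 lb = 19.96 kg; g = 9.810 m/s².
h = 0.006691 m
0.006691 m × (1 ft / 0.3048 m) = 0.02195 ft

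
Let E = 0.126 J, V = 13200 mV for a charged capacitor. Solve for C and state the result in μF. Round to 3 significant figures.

1450 μF

Rearranging: C = 2E/V².
E = 0.126 J; V = 13200 mV = 13.20 V.
C = 0.001446 F
0.001446 F × (1 μF / 1.000×10^-6 F) = 1446 μF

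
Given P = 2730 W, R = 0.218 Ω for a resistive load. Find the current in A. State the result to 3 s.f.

Solving P = I²R for I: I = √(P/R).
P = 2730 W; R = 0.218 Ω.
I = 111.9 A

112 A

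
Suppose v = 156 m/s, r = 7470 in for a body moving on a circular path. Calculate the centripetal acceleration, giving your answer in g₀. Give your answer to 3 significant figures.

13.1 g₀

a is given directly by: a = v²/r.
v = 156 m/s; r = 7470 in = 189.7 m.
a = 128.3 m/s²
128.3 m/s² × (1 g₀ / 9.807 m/s²) = 13.08 g₀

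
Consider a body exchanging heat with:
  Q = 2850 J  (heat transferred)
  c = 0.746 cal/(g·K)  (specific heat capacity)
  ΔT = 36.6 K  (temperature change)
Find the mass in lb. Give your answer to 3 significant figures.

0.0550 lb

Rearranging Q = m·c·ΔT for m: m = Q/(c·ΔT).
Q = 2850 J; c = 0.746 cal/(g·K) = 3121 J/(kg·K); ΔT = 36.6 K.
m = 0.02495 kg
0.02495 kg × (1 lb / 0.4536 kg) = 0.05500 lb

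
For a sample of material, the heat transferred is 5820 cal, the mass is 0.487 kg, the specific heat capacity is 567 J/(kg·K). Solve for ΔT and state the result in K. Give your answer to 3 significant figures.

88.2 K

Rearranging: ΔT = Q/(m·c).
Q = 5820 cal = 24351 J; m = 0.487 kg; c = 567 J/(kg·K).
ΔT = 88.19 K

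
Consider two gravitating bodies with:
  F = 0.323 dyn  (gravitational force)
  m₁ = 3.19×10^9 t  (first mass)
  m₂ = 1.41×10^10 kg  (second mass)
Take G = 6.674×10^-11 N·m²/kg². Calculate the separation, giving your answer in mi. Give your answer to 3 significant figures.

5.99×10^5 mi

Solving F = G·m₁·m₂/r² for r: r = √(G·m₁m₂/F).
F = 0.323 dyn = 3.230×10^-6 N; m₁ = 3.19×10^9 t = 3.190×10^12 kg; m₂ = 1.41×10^10 kg; G = 6.674×10^-11 N·m²/kg².
r = 9.640×10^8 m
9.640×10^8 m × (1 mi / 1609 m) = 5.990×10^5 mi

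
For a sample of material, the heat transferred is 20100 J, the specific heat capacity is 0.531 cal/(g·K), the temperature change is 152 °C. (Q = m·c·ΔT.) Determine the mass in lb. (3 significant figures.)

Rearranging: m = Q/(c·ΔT).
Q = 20100 J; c = 0.531 cal/(g·K) = 2222 J/(kg·K); ΔT = 152 °C = 152.0 K.
m = 0.05952 kg
0.05952 kg × (1 lb / 0.4536 kg) = 0.1312 lb

0.131 lb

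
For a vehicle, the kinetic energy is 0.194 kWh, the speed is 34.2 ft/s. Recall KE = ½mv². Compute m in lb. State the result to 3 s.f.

28300 lb

Rearranging: m = 2·KE/v².
KE = 0.194 kWh = 6.984×10^5 J; v = 34.2 ft/s = 10.42 m/s.
m = 12854 kg
12854 kg × (1 lb / 0.4536 kg) = 28339 lb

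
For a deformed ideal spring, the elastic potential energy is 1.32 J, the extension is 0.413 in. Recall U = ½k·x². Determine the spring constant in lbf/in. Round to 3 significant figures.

Solving U = ½k·x² for k: k = 2U/x².
U = 1.32 J; x = 0.413 in = 0.01049 m.
k = 23990 N/m
23990 N/m × (1 lbf/in / 175.1 N/m) = 137.0 lbf/in

137 lbf/in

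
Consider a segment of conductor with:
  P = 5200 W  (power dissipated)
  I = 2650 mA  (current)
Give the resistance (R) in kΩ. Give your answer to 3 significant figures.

0.740 kΩ

Rearranging P = I²R for R: R = P/I².
P = 5200 W; I = 2650 mA = 2.650 A.
R = 740.5 Ω
740.5 Ω × (1 kΩ / 1000 Ω) = 0.7405 kΩ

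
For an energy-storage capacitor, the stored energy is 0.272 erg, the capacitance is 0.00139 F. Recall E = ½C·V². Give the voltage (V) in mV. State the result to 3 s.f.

6.26 mV

Rearranging E = ½C·V² for V: V = √(2E/C).
E = 0.272 erg = 2.720×10^-8 J; C = 0.00139 F.
V = 0.006256 V  (the unit combination reduces to kg·m²/(A·s³) = V)
0.006256 V × (1 mV / 0.001000 V) = 6.256 mV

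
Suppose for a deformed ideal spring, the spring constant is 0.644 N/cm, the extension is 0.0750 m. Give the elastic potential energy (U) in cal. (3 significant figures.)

0.0433 cal

Directly: U = ½kx².
k = 0.644 N/cm = 64.40 N/m; x = 0.0750 m.
U = 0.1811 J
0.1811 J × (1 cal / 4.184 J) = 0.04329 cal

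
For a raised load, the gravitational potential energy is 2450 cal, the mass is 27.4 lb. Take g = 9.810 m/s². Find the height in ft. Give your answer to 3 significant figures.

Rearranging PE = m·g·h for h: h = PE/(m·g).
PE = 2450 cal = 10251 J; m = 27.4 lb = 12.43 kg; g = 9.810 m/s².
h = 84.08 m
84.08 m × (1 ft / 0.3048 m) = 275.8 ft

276 ft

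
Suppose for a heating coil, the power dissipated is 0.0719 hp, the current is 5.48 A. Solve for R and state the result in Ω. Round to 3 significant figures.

1.79 Ω

Rearranging P = I²R for R: R = P/I².
P = 0.0719 hp = 53.62 W; I = 5.48 A.
R = 1.785 Ω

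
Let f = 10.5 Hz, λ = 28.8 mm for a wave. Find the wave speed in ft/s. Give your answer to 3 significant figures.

Directly: v = fλ.
f = 10.5 Hz; λ = 28.8 mm = 0.02880 m.
v = 0.3024 m/s
0.3024 m/s × (1 ft/s / 0.3048 m/s) = 0.9921 ft/s

0.992 ft/s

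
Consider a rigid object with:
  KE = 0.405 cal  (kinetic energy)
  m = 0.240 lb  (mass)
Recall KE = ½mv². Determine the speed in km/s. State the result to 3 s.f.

0.00558 km/s

Solving KE = ½mv² for v: v = √(2·KE/m).
KE = 0.405 cal = 1.695 J; m = 0.240 lb = 0.1089 kg.
v = 5.580 m/s
5.580 m/s × (1 km/s / 1000 m/s) = 0.005580 km/s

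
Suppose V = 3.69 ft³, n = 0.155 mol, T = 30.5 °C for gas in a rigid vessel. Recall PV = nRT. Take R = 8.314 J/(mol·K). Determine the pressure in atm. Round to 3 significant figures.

From the ideal-gas law: P = nRT/V.
V = 3.69 ft³ = 0.1045 m³; n = 0.155 mol; T = 30.5 °C = 303.6 K; R = 8.314 J/(mol·K).
P = 3745 Pa  (the unit combination reduces to kg/(m·s²) = Pa)
3745 Pa × (1 atm / 1.013×10^5 Pa) = 0.03696 atm

0.0370 atm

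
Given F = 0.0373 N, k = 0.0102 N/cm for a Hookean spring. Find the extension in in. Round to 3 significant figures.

Solving F = k·x for x: x = F/k.
F = 0.0373 N; k = 0.0102 N/cm = 1.020 N/m.
x = 0.03657 m
0.03657 m × (1 in / 0.02540 m) = 1.440 in

1.44 in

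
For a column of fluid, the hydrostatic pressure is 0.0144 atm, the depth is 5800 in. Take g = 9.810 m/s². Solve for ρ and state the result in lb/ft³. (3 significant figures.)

Rearranging: ρ = P/(g·h).
P = 0.0144 atm = 1459 Pa; h = 5800 in = 147.3 m; g = 9.810 m/s².
ρ = 1.010 kg/m³
1.010 kg/m³ × (1 lb/ft³ / 16.02 kg/m³) = 0.06303 lb/ft³

0.0630 lb/ft³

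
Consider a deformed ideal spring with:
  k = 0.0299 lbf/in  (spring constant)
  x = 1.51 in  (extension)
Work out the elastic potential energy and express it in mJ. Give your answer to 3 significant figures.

3.85 mJ

U is given directly by: U = ½kx².
k = 0.0299 lbf/in = 5.236 N/m; x = 1.51 in = 0.03835 m.
U = 0.003851 J  (the unit combination reduces to kg·m²/s² = J)
0.003851 J × (1 mJ / 0.001000 J) = 3.851 mJ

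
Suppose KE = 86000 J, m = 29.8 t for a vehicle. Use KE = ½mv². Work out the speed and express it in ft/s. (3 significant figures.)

Rearranging: v = √(2·KE/m).
KE = 86000 J; m = 29.8 t = 29800 kg.
v = 2.402 m/s
2.402 m/s × (1 ft/s / 0.3048 m/s) = 7.882 ft/s

7.88 ft/s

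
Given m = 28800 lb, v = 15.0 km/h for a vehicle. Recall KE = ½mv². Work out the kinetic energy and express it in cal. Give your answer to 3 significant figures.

Directly: KE = ½mv².
m = 28800 lb = 13063 kg; v = 15.0 km/h = 4.167 m/s.
KE = 1.134×10^5 J
1.134×10^5 J × (1 cal / 4.184 J) = 27103 cal

27100 cal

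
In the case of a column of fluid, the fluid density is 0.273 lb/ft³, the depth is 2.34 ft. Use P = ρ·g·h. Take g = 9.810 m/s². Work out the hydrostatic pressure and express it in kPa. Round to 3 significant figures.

0.0306 kPa

P is given directly by: P = ρgh.
ρ = 0.273 lb/ft³ = 4.373 kg/m³; h = 2.34 ft = 0.7132 m; g = 9.810 m/s².
P = 30.60 Pa
30.60 Pa × (1 kPa / 1000 Pa) = 0.03060 kPa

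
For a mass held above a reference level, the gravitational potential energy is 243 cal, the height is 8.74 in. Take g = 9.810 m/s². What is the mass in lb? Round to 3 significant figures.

1030 lb

Solving PE = m·g·h for m: m = PE/(g·h).
PE = 243 cal = 1017 J; h = 8.74 in = 0.2220 m; g = 9.810 m/s².
m = 466.9 kg
466.9 kg × (1 lb / 0.4536 kg) = 1029 lb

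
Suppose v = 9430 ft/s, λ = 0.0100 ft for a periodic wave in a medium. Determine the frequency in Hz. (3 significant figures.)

Solving v = f·λ for f: f = v/λ.
v = 9430 ft/s = 2874 m/s; λ = 0.0100 ft = 0.003048 m.
f = 9.430×10^5 Hz

9.43×10^5 Hz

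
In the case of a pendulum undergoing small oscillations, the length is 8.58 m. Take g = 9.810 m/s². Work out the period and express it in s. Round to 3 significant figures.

Directly: T = 2π√(L/g).
L = 8.58 m; g = 9.810 m/s².
T = 5.876 s

5.88 s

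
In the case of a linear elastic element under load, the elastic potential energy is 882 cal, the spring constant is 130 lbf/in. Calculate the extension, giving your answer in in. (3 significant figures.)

22.4 in

Rearranging: x = √(2U/k).
U = 882 cal = 3690 J; k = 130 lbf/in = 22766 N/m.
x = 0.5694 m
0.5694 m × (1 in / 0.02540 m) = 22.42 in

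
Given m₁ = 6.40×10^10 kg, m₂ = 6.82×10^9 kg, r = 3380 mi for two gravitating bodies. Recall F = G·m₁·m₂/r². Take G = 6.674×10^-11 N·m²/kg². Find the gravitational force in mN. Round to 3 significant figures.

0.985 mN

F is given directly by: F = Gm₁m₂/r².
m₁ = 6.40×10^10 kg; m₂ = 6.82×10^9 kg; r = 3380 mi = 5.440×10^6 m; G = 6.674×10^-11 N·m²/kg².
F = 9.845×10^-4 N
9.845×10^-4 N × (1 mN / 0.001000 N) = 0.9845 mN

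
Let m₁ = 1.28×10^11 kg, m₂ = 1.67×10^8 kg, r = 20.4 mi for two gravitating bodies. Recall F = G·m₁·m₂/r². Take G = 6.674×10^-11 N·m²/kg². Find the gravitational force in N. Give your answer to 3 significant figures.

From Newton's law of gravitation: F = Gm₁m₂/r².
m₁ = 1.28×10^11 kg; m₂ = 1.67×10^8 kg; r = 20.4 mi = 32831 m; G = 6.674×10^-11 N·m²/kg².
F = 1.324 N

1.32 N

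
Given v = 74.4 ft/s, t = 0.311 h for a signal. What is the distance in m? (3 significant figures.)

25400 m

Rearranging v = d/t for d: d = v·t.
v = 74.4 ft/s = 22.68 m/s; t = 0.311 h = 1120 s.
d = 25389 m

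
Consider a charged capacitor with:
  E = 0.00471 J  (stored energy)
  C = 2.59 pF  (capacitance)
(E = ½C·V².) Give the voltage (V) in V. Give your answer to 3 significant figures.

Rearranging E = ½C·V² for V: V = √(2E/C).
E = 0.00471 J; C = 2.59 pF = 2.590×10^-12 F.
V = 60308 V

60300 V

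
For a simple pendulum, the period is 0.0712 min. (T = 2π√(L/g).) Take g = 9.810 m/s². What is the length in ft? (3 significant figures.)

Rearranging: L = g·(T/2π)².
T = 0.0712 min = 4.272 s; g = 9.810 m/s².
L = 4.535 m
4.535 m × (1 ft / 0.3048 m) = 14.88 ft

14.9 ft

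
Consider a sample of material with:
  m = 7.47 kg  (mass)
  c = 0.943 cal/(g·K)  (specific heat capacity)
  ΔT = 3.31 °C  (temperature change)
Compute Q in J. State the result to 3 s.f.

Q is given directly by: Q = mcΔT.
m = 7.47 kg; c = 0.943 cal/(g·K) = 3946 J/(kg·K); ΔT = 3.31 °C = 3.310 K.
Q = 97556 J

97600 J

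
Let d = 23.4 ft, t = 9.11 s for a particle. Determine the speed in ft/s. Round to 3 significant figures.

2.57 ft/s

v is given directly by: v = d/t.
d = 23.4 ft = 7.132 m; t = 9.11 s.
v = 0.7829 m/s
0.7829 m/s × (1 ft/s / 0.3048 m/s) = 2.569 ft/s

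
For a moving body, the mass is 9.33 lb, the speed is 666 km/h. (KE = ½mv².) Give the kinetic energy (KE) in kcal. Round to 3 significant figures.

Directly: KE = ½mv².
m = 9.33 lb = 4.232 kg; v = 666 km/h = 185.0 m/s.
KE = 72420 J
72420 J × (1 kcal / 4184 J) = 17.31 kcal

17.3 kcal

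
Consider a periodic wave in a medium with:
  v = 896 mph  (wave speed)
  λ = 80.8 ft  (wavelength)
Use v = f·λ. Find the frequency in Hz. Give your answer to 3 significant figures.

16.3 Hz

Rearranging v = f·λ for f: f = v/λ.
v = 896 mph = 400.5 m/s; λ = 80.8 ft = 24.63 m.
f = 16.26 Hz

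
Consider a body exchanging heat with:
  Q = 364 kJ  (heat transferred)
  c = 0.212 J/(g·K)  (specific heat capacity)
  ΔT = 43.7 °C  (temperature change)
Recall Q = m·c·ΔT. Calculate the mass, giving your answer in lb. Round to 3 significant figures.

Solving Q = m·c·ΔT for m: m = Q/(c·ΔT).
Q = 364 kJ = 3.640×10^5 J; c = 0.212 J/(g·K) = 212.0 J/(kg·K); ΔT = 43.7 °C = 43.70 K.
m = 39.29 kg
39.29 kg × (1 lb / 0.4536 kg) = 86.62 lb

86.6 lb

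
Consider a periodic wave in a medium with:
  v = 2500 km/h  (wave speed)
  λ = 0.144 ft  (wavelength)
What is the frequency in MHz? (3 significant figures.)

Solving v = f·λ for f: f = v/λ.
v = 2500 km/h = 694.4 m/s; λ = 0.144 ft = 0.04389 m.
f = 15822 Hz
15822 Hz × (1 MHz / 1.000×10^6 Hz) = 0.01582 MHz

0.0158 MHz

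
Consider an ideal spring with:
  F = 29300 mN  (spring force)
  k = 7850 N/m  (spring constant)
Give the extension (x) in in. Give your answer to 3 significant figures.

Rearranging: x = F/k.
F = 29300 mN = 29.30 N; k = 7850 N/m.
x = 0.003732 m
0.003732 m × (1 in / 0.02540 m) = 0.1469 in

0.147 in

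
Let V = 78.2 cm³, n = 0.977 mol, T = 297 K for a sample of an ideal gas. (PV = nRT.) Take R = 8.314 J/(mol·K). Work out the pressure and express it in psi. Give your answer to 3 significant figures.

4470 psi

From the ideal-gas law: P = nRT/V.
V = 78.2 cm³ = 7.820×10^-5 m³; n = 0.977 mol; T = 297 K; R = 8.314 J/(mol·K).
P = 3.085×10^7 Pa
3.085×10^7 Pa × (1 psi / 6895 Pa) = 4474 psi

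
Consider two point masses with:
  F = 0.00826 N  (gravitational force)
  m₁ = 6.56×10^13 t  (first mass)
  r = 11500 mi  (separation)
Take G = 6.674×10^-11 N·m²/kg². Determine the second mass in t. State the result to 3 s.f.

Solving F = G·m₁·m₂/r² for m₂: m₂ = F·r²/(G·m₁).
F = 0.00826 N; m₁ = 6.56×10^13 t = 6.560×10^16 kg; r = 11500 mi = 1.851×10^7 m; G = 6.674×10^-11 N·m²/kg².
m₂ = 6.462×10^5 kg
6.462×10^5 kg × (1 t / 1000 kg) = 646.2 t

646 t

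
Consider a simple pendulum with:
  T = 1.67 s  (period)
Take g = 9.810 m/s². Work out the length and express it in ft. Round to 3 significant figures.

2.27 ft

Rearranging T = 2π√(L/g) for L: L = g·(T/2π)².
T = 1.67 s; g = 9.810 m/s².
L = 0.6930 m
0.6930 m × (1 ft / 0.3048 m) = 2.274 ft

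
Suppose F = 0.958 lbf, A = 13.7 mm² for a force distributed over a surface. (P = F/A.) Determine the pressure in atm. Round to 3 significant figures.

P is given directly by: P = F/A.
F = 0.958 lbf = 4.261 N; A = 13.7 mm² = 1.370×10^-5 m².
P = 3.111×10^5 Pa
3.111×10^5 Pa × (1 atm / 1.013×10^5 Pa) = 3.070 atm

3.07 atm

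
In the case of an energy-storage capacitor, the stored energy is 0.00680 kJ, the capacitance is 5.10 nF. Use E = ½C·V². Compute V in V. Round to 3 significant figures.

Rearranging: V = √(2E/C).
E = 0.00680 kJ = 6.800 J; C = 5.10 nF = 5.100×10^-9 F.
V = 51640 V

51600 V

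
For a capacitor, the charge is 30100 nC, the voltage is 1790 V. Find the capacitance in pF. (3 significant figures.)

16800 pF

Directly: C = Q/V.
Q = 30100 nC = 3.010×10^-5 C; V = 1790 V.
C = 1.682×10^-8 F
1.682×10^-8 F × (1 pF / 1.000×10^-12 F) = 16816 pF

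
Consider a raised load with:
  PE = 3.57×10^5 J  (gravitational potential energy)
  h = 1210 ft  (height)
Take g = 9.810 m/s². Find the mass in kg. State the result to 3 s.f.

98.7 kg

Rearranging PE = m·g·h for m: m = PE/(g·h).
PE = 3.57×10^5 J; h = 1210 ft = 368.8 m; g = 9.810 m/s².
m = 98.67 kg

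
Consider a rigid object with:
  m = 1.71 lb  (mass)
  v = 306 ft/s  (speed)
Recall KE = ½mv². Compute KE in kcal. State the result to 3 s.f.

KE is given directly by: KE = ½mv².
m = 1.71 lb = 0.7756 kg; v = 306 ft/s = 93.27 m/s.
KE = 3374 J
3374 J × (1 kcal / 4184 J) = 0.8063 kcal

0.806 kcal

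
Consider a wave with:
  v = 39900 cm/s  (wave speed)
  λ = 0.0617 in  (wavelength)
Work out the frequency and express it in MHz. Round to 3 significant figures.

Rearranging v = f·λ for f: f = v/λ.
v = 39900 cm/s = 399.0 m/s; λ = 0.0617 in = 0.001567 m.
f = 2.546×10^5 Hz
2.546×10^5 Hz × (1 MHz / 1.000×10^6 Hz) = 0.2546 MHz

0.255 MHz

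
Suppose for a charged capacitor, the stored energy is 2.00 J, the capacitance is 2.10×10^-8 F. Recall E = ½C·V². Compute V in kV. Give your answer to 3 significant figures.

Solving E = ½C·V² for V: V = √(2E/C).
E = 2.00 J; C = 2.10×10^-8 F.
V = 13801 V
13801 V × (1 kV / 1000 V) = 13.80 kV

13.8 kV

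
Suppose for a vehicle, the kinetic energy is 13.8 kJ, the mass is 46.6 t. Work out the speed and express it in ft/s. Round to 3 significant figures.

2.52 ft/s

Solving KE = ½mv² for v: v = √(2·KE/m).
KE = 13.8 kJ = 13800 J; m = 46.6 t = 46600 kg.
v = 0.7696 m/s
0.7696 m/s × (1 ft/s / 0.3048 m/s) = 2.525 ft/s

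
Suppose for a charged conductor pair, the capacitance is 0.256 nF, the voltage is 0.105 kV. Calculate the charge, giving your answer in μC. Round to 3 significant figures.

0.0269 μC

Rearranging C = Q/V for Q: Q = CV.
C = 0.256 nF = 2.560×10^-10 F; V = 0.105 kV = 105.0 V.
Q = 2.688×10^-8 C  (the unit combination reduces to A·s = C)
2.688×10^-8 C × (1 μC / 1.000×10^-6 C) = 0.02688 μC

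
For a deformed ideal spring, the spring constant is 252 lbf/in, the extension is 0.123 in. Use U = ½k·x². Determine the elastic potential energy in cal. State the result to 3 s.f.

0.0515 cal

Directly: U = ½kx².
k = 252 lbf/in = 44132 N/m; x = 0.123 in = 0.003124 m.
U = 0.2154 J
0.2154 J × (1 cal / 4.184 J) = 0.05148 cal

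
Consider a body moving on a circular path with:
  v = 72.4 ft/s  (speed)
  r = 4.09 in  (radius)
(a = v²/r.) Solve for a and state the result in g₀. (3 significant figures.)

478 g₀

a is given directly by: a = v²/r.
v = 72.4 ft/s = 22.07 m/s; r = 4.09 in = 0.1039 m.
a = 4688 m/s²
4688 m/s² × (1 g₀ / 9.807 m/s²) = 478.0 g₀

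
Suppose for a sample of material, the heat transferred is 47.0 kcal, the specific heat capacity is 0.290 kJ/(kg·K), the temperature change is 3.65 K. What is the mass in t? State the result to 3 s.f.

Rearranging: m = Q/(c·ΔT).
Q = 47.0 kcal = 1.966×10^5 J; c = 0.290 kJ/(kg·K) = 290.0 J/(kg·K); ΔT = 3.65 K.
m = 185.8 kg
185.8 kg × (1 t / 1000 kg) = 0.1858 t

0.186 t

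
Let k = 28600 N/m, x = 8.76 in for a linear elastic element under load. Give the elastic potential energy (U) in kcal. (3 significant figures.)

Directly: U = ½kx².
k = 28600 N/m; x = 8.76 in = 0.2225 m.
U = 708.0 J
708.0 J × (1 kcal / 4184 J) = 0.1692 kcal

0.169 kcal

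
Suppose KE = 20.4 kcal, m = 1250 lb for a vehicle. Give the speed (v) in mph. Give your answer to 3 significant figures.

Rearranging KE = ½mv² for v: v = √(2·KE/m).
KE = 20.4 kcal = 85354 J; m = 1250 lb = 567.0 kg.
v = 17.35 m/s
17.35 m/s × (1 mph / 0.4470 m/s) = 38.81 mph

38.8 mph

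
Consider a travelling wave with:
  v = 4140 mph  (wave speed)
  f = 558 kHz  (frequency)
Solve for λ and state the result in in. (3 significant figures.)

Rearranging: λ = v/f.
v = 4140 mph = 1851 m/s; f = 558 kHz = 5.580×10^5 Hz.
λ = 0.003317 m
0.003317 m × (1 in / 0.02540 m) = 0.1306 in

0.131 in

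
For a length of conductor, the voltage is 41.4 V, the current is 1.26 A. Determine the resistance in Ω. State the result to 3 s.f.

32.9 Ω

From Ohm's law: R = V/I.
V = 41.4 V; I = 1.26 A.
R = 32.86 Ω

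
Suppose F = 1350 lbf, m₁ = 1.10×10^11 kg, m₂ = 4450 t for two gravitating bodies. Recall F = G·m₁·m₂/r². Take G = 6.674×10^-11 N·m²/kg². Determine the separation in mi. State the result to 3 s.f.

0.0458 mi

Rearranging: r = √(G·m₁m₂/F).
F = 1350 lbf = 6005 N; m₁ = 1.10×10^11 kg; m₂ = 4450 t = 4.450×10^6 kg; G = 6.674×10^-11 N·m²/kg².
r = 73.76 m
73.76 m × (1 mi / 1609 m) = 0.04583 mi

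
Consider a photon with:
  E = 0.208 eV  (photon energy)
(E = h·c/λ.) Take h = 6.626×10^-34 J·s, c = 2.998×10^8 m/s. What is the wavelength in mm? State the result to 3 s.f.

0.00596 mm

Rearranging E = h·c/λ for λ: λ = hc/E.
E = 0.208 eV = 3.333×10^-20 J; h = 6.626×10^-34 J·s; c = 2.998×10^8 m/s.
λ = 5.961×10^-6 m
5.961×10^-6 m × (1 mm / 0.001000 m) = 0.005961 mm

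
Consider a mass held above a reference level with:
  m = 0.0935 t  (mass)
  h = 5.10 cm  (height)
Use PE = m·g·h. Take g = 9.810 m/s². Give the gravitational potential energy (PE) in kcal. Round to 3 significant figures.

Directly: PE = mgh.
m = 0.0935 t = 93.50 kg; h = 5.10 cm = 0.05100 m; g = 9.810 m/s².
PE = 46.78 J
46.78 J × (1 kcal / 4184 J) = 0.01118 kcal

0.0112 kcal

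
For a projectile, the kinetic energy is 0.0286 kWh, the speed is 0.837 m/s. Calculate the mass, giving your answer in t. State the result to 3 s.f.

Solving KE = ½mv² for m: m = 2·KE/v².
KE = 0.0286 kWh = 1.030×10^5 J; v = 0.837 m/s.
m = 2.939×10^5 kg
2.939×10^5 kg × (1 t / 1000 kg) = 293.9 t

294 t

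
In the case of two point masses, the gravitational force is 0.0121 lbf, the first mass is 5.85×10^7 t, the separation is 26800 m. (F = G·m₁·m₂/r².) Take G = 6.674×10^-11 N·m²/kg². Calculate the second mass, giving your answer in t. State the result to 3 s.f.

From Newton's law of gravitation: m₂ = F·r²/(G·m₁).
F = 0.0121 lbf = 0.05382 N; m₁ = 5.85×10^7 t = 5.850×10^10 kg; r = 26800 m; G = 6.674×10^-11 N·m²/kg².
m₂ = 9.901×10^6 kg
9.901×10^6 kg × (1 t / 1000 kg) = 9901 t

9900 t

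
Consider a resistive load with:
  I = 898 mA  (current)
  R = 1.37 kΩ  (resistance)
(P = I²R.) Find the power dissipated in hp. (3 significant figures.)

1.48 hp

Directly: P = I²R.
I = 898 mA = 0.8980 A; R = 1.37 kΩ = 1370 Ω.
P = 1105 W
1105 W × (1 hp / 745.7 W) = 1.482 hp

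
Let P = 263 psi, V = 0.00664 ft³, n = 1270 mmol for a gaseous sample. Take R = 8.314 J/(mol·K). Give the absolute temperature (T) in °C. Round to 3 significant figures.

-241 °C

Rearranging: T = PV/(nR).
P = 263 psi = 1.813×10^6 Pa; V = 0.00664 ft³ = 1.880×10^-4 m³; n = 1270 mmol = 1.270 mol; R = 8.314 J/(mol·K).
T = 32.29 K
32.29 K − 273.15 = -240.9 °C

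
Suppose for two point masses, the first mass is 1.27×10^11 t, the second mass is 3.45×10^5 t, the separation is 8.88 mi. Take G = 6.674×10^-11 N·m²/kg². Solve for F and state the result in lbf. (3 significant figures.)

From Newton's law of gravitation: F = Gm₁m₂/r².
m₁ = 1.27×10^11 t = 1.270×10^14 kg; m₂ = 3.45×10^5 t = 3.450×10^8 kg; r = 8.88 mi = 14291 m; G = 6.674×10^-11 N·m²/kg².
F = 14318 N
14318 N × (1 lbf / 4.448 N) = 3219 lbf

3220 lbf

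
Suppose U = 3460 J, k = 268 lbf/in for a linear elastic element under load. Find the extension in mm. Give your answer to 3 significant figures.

384 mm

Rearranging: x = √(2U/k).
U = 3460 J; k = 268 lbf/in = 46934 N/m.
x = 0.3840 m
0.3840 m × (1 mm / 0.001000 m) = 384.0 mm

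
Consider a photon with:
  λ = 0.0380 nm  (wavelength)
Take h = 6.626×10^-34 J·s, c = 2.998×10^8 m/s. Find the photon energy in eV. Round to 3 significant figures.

32600 eV

Directly: E = hc/λ.
λ = 0.0380 nm = 3.800×10^-11 m; h = 6.626×10^-34 J·s; c = 2.998×10^8 m/s.
E = 5.228×10^-15 J  (the unit combination reduces to kg·m²/s² = J)
5.228×10^-15 J × (1 eV / 1.602×10^-19 J) = 32628 eV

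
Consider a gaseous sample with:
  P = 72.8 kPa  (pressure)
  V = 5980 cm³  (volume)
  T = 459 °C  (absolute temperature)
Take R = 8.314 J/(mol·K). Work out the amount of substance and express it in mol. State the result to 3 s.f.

From the ideal-gas law: n = PV/(RT).
P = 72.8 kPa = 72800 Pa; V = 5980 cm³ = 0.005980 m³; T = 459 °C = 732.1 K; R = 8.314 J/(mol·K).
n = 0.07152 mol

0.0715 mol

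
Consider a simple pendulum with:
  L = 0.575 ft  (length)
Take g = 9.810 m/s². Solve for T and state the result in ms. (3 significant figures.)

840 ms

Directly: T = 2π√(L/g).
L = 0.575 ft = 0.1753 m; g = 9.810 m/s².
T = 0.8398 s
0.8398 s × (1 ms / 0.001000 s) = 839.8 ms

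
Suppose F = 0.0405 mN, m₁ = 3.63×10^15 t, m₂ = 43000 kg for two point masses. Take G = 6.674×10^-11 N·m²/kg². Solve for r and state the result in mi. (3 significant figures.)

From Newton's law of gravitation: r = √(G·m₁m₂/F).
F = 0.0405 mN = 4.050×10^-5 N; m₁ = 3.63×10^15 t = 3.630×10^18 kg; m₂ = 43000 kg; G = 6.674×10^-11 N·m²/kg².
r = 5.072×10^8 m
5.072×10^8 m × (1 mi / 1609 m) = 3.151×10^5 mi

3.15×10^5 mi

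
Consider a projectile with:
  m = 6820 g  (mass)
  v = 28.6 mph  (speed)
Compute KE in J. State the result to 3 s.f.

KE is given directly by: KE = ½mv².
m = 6820 g = 6.820 kg; v = 28.6 mph = 12.79 m/s.
KE = 557.4 J

557 J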